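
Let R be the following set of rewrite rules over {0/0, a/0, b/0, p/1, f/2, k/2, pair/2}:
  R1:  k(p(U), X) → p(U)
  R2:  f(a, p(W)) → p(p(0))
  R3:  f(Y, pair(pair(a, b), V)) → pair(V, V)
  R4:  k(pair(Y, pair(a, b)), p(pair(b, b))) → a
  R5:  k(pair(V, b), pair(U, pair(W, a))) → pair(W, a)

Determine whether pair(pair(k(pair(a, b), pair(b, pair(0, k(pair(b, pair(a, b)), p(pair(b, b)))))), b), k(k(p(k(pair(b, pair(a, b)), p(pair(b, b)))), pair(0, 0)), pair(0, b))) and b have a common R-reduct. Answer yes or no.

Reduce t₁ = pair(pair(k(pair(a, b), pair(b, pair(0, k(pair(b, pair(a, b)), p(pair(b, b)))))), b), k(k(p(k(pair(b, pair(a, b)), p(pair(b, b)))), pair(0, 0)), pair(0, b))):
1. pair(pair(k(pair(a, b), pair(b, pair(0, k(pair(b, pair(a, b)), p(pair(b, b)))))), b), k(k(p(k(pair(b, pair(a, b)), p(pair(b, b)))), pair(0, 0)), pair(0, b)))  →  pair(pair(k(pair(a, b), pair(b, pair(0, a))), b), k(k(p(k(pair(b, pair(a, b)), p(pair(b, b)))), pair(0, 0)), pair(0, b)))   [R4 at 1.1.2.2.2]
2. pair(pair(k(pair(a, b), pair(b, pair(0, a))), b), k(k(p(k(pair(b, pair(a, b)), p(pair(b, b)))), pair(0, 0)), pair(0, b)))  →  pair(pair(pair(0, a), b), k(k(p(k(pair(b, pair(a, b)), p(pair(b, b)))), pair(0, 0)), pair(0, b)))   [R5 at 1.1]
3. pair(pair(pair(0, a), b), k(k(p(k(pair(b, pair(a, b)), p(pair(b, b)))), pair(0, 0)), pair(0, b)))  →  pair(pair(pair(0, a), b), k(p(k(pair(b, pair(a, b)), p(pair(b, b)))), pair(0, b)))   [R1 at 2.1]
4. pair(pair(pair(0, a), b), k(p(k(pair(b, pair(a, b)), p(pair(b, b)))), pair(0, b)))  →  pair(pair(pair(0, a), b), p(k(pair(b, pair(a, b)), p(pair(b, b)))))   [R1 at 2]
5. pair(pair(pair(0, a), b), p(k(pair(b, pair(a, b)), p(pair(b, b)))))  →  pair(pair(pair(0, a), b), p(a))   [R4 at 2.1]

Reduce t₂ = b:

no — NF(t₁) = pair(pair(pair(0, a), b), p(a)), NF(t₂) = b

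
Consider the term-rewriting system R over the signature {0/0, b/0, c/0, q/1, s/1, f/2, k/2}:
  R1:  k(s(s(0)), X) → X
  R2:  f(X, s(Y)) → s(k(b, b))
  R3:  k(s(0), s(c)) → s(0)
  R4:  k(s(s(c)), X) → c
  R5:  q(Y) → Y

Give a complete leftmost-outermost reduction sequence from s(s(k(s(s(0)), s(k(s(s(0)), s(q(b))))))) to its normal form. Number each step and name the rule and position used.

s(s(s(s(b))))

1. s(s(k(s(s(0)), s(k(s(s(0)), s(q(b)))))))  →  s(s(s(k(s(s(0)), s(q(b))))))   [R1 at 1.1]
2. s(s(s(k(s(s(0)), s(q(b))))))  →  s(s(s(s(q(b)))))   [R1 at 1.1.1]
3. s(s(s(s(q(b)))))  →  s(s(s(s(b))))   [R5 at 1.1.1.1]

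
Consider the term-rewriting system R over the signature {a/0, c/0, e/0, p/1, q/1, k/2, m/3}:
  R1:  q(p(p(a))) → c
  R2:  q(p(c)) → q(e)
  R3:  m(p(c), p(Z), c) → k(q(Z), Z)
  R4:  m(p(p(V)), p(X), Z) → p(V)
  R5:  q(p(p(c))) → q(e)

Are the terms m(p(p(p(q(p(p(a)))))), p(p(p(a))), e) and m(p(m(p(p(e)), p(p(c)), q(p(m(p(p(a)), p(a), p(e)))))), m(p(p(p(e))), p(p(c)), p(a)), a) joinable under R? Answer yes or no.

Reduce t₁ = m(p(p(p(q(p(p(a)))))), p(p(p(a))), e):
1. m(p(p(p(q(p(p(a)))))), p(p(p(a))), e)  →  p(p(q(p(p(a)))))   [R4 at ε]
2. p(p(q(p(p(a)))))  →  p(p(c))   [R1 at 1.1]

Reduce t₂ = m(p(m(p(p(e)), p(p(c)), q(p(m(p(p(a)), p(a), p(e)))))), m(p(p(p(e))), p(p(c)), p(a)), a):
1. m(p(m(p(p(e)), p(p(c)), q(p(m(p(p(a)), p(a), p(e)))))), m(p(p(p(e))), p(p(c)), p(a)), a)  →  m(p(p(e)), m(p(p(p(e))), p(p(c)), p(a)), a)   [R4 at 1.1]
2. m(p(p(e)), m(p(p(p(e))), p(p(c)), p(a)), a)  →  m(p(p(e)), p(p(e)), a)   [R4 at 2]
3. m(p(p(e)), p(p(e)), a)  →  p(e)   [R4 at ε]

no — NF(t₁) = p(p(c)), NF(t₂) = p(e)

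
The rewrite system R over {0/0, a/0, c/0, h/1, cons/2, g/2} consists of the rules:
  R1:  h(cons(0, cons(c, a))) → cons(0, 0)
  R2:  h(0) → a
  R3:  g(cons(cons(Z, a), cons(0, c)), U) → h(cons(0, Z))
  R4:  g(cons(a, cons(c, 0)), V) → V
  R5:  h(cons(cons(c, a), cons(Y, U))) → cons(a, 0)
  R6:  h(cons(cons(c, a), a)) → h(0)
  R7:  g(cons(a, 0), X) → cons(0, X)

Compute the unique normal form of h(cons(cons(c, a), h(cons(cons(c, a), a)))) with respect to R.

a

1. h(cons(cons(c, a), h(cons(cons(c, a), a))))  →  h(cons(cons(c, a), h(0)))   [R6 at 1.2]
2. h(cons(cons(c, a), h(0)))  →  h(cons(cons(c, a), a))   [R2 at 1.2]
3. h(cons(cons(c, a), a))  →  h(0)   [R6 at ε]
4. h(0)  →  a   [R2 at ε]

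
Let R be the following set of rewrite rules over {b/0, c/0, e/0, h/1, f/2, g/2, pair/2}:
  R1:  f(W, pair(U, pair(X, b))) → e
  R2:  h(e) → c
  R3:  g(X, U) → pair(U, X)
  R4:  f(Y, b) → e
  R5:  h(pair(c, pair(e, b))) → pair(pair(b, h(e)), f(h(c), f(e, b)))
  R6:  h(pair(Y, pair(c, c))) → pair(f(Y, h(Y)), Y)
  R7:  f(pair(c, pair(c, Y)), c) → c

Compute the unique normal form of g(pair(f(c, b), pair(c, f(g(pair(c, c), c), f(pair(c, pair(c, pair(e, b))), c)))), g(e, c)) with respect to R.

1. g(pair(f(c, b), pair(c, f(g(pair(c, c), c), f(pair(c, pair(c, pair(e, b))), c)))), g(e, c))  →  pair(g(e, c), pair(f(c, b), pair(c, f(g(pair(c, c), c), f(pair(c, pair(c, pair(e, b))), c)))))   [R3 at ε]
2. pair(g(e, c), pair(f(c, b), pair(c, f(g(pair(c, c), c), f(pair(c, pair(c, pair(e, b))), c)))))  →  pair(pair(c, e), pair(f(c, b), pair(c, f(g(pair(c, c), c), f(pair(c, pair(c, pair(e, b))), c)))))   [R3 at 1]
3. pair(pair(c, e), pair(f(c, b), pair(c, f(g(pair(c, c), c), f(pair(c, pair(c, pair(e, b))), c)))))  →  pair(pair(c, e), pair(e, pair(c, f(g(pair(c, c), c), f(pair(c, pair(c, pair(e, b))), c)))))   [R4 at 2.1]
4. pair(pair(c, e), pair(e, pair(c, f(g(pair(c, c), c), f(pair(c, pair(c, pair(e, b))), c)))))  →  pair(pair(c, e), pair(e, pair(c, f(pair(c, pair(c, c)), f(pair(c, pair(c, pair(e, b))), c)))))   [R3 at 2.2.2.1]
5. pair(pair(c, e), pair(e, pair(c, f(pair(c, pair(c, c)), f(pair(c, pair(c, pair(e, b))), c)))))  →  pair(pair(c, e), pair(e, pair(c, f(pair(c, pair(c, c)), c))))   [R7 at 2.2.2.2]
6. pair(pair(c, e), pair(e, pair(c, f(pair(c, pair(c, c)), c))))  →  pair(pair(c, e), pair(e, pair(c, c)))   [R7 at 2.2.2]

pair(pair(c, e), pair(e, pair(c, c)))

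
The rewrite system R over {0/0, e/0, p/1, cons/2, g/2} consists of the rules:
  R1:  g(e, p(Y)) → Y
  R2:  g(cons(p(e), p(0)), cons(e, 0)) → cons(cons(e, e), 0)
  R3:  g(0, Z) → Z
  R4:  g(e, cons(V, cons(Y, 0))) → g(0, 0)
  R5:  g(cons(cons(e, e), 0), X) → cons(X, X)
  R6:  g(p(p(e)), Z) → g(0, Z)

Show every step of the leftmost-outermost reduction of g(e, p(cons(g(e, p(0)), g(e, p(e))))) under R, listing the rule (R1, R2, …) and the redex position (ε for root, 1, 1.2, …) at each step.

1. g(e, p(cons(g(e, p(0)), g(e, p(e)))))  →  cons(g(e, p(0)), g(e, p(e)))   [R1 at ε]
2. cons(g(e, p(0)), g(e, p(e)))  →  cons(0, g(e, p(e)))   [R1 at 1]
3. cons(0, g(e, p(e)))  →  cons(0, e)   [R1 at 2]

cons(0, e)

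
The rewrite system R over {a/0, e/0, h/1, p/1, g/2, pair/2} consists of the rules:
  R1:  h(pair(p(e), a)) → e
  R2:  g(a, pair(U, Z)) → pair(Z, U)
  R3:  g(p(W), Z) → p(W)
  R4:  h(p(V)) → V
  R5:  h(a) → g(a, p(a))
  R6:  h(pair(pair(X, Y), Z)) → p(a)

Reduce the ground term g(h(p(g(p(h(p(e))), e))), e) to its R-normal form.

1. g(h(p(g(p(h(p(e))), e))), e)  →  g(g(p(h(p(e))), e), e)   [R4 at 1]
2. g(g(p(h(p(e))), e), e)  →  g(p(h(p(e))), e)   [R3 at 1]
3. g(p(h(p(e))), e)  →  p(h(p(e)))   [R3 at ε]
4. p(h(p(e)))  →  p(e)   [R4 at 1]

p(e)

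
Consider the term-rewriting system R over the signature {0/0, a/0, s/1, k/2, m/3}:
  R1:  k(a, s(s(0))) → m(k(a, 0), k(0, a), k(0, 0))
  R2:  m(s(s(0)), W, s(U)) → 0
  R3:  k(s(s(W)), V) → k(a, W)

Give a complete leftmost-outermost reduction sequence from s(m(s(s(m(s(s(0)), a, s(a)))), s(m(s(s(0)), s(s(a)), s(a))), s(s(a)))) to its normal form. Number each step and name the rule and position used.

s(0)

1. s(m(s(s(m(s(s(0)), a, s(a)))), s(m(s(s(0)), s(s(a)), s(a))), s(s(a))))  →  s(m(s(s(0)), s(m(s(s(0)), s(s(a)), s(a))), s(s(a))))   [R2 at 1.1.1.1]
2. s(m(s(s(0)), s(m(s(s(0)), s(s(a)), s(a))), s(s(a))))  →  s(0)   [R2 at 1]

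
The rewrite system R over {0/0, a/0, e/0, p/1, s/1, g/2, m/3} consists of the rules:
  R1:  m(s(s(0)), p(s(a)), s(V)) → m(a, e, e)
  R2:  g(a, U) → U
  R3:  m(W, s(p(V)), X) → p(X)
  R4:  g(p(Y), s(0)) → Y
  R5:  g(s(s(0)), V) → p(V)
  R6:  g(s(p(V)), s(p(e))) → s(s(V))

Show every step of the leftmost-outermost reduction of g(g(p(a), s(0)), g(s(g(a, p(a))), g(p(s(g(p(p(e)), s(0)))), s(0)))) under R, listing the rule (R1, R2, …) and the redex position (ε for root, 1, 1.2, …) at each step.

s(s(a))

1. g(g(p(a), s(0)), g(s(g(a, p(a))), g(p(s(g(p(p(e)), s(0)))), s(0))))  →  g(a, g(s(g(a, p(a))), g(p(s(g(p(p(e)), s(0)))), s(0))))   [R4 at 1]
2. g(a, g(s(g(a, p(a))), g(p(s(g(p(p(e)), s(0)))), s(0))))  →  g(s(g(a, p(a))), g(p(s(g(p(p(e)), s(0)))), s(0)))   [R2 at ε]
3. g(s(g(a, p(a))), g(p(s(g(p(p(e)), s(0)))), s(0)))  →  g(s(p(a)), g(p(s(g(p(p(e)), s(0)))), s(0)))   [R2 at 1.1]
4. g(s(p(a)), g(p(s(g(p(p(e)), s(0)))), s(0)))  →  g(s(p(a)), s(g(p(p(e)), s(0))))   [R4 at 2]
5. g(s(p(a)), s(g(p(p(e)), s(0))))  →  g(s(p(a)), s(p(e)))   [R4 at 2.1]
6. g(s(p(a)), s(p(e)))  →  s(s(a))   [R6 at ε]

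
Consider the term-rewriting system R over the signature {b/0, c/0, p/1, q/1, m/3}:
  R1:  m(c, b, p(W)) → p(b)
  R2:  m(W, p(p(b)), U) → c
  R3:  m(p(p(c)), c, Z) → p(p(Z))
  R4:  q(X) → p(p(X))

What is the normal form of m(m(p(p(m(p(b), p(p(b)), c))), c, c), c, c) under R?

p(p(c))

1. m(m(p(p(m(p(b), p(p(b)), c))), c, c), c, c)  →  m(m(p(p(c)), c, c), c, c)   [R2 at 1.1.1.1]
2. m(m(p(p(c)), c, c), c, c)  →  m(p(p(c)), c, c)   [R3 at 1]
3. m(p(p(c)), c, c)  →  p(p(c))   [R3 at ε]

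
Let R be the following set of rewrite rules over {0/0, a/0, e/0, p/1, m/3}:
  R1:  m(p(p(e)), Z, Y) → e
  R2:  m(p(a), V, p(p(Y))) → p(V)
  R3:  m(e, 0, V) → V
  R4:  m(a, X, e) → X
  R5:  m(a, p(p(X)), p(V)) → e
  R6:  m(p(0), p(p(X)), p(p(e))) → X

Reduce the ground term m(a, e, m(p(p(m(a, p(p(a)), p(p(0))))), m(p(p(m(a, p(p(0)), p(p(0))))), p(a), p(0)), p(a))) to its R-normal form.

1. m(a, e, m(p(p(m(a, p(p(a)), p(p(0))))), m(p(p(m(a, p(p(0)), p(p(0))))), p(a), p(0)), p(a)))  →  m(a, e, m(p(p(e)), m(p(p(m(a, p(p(0)), p(p(0))))), p(a), p(0)), p(a)))   [R5 at 3.1.1.1]
2. m(a, e, m(p(p(e)), m(p(p(m(a, p(p(0)), p(p(0))))), p(a), p(0)), p(a)))  →  m(a, e, e)   [R1 at 3]
3. m(a, e, e)  →  e   [R4 at ε]

e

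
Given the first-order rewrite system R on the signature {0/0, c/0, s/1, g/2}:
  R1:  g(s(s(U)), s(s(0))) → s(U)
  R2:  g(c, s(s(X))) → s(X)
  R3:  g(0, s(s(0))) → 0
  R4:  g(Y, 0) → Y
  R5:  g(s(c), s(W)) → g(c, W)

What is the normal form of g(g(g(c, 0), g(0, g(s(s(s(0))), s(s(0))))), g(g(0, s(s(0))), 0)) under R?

1. g(g(g(c, 0), g(0, g(s(s(s(0))), s(s(0))))), g(g(0, s(s(0))), 0))  →  g(g(c, g(0, g(s(s(s(0))), s(s(0))))), g(g(0, s(s(0))), 0))   [R4 at 1.1]
2. g(g(c, g(0, g(s(s(s(0))), s(s(0))))), g(g(0, s(s(0))), 0))  →  g(g(c, g(0, s(s(0)))), g(g(0, s(s(0))), 0))   [R1 at 1.2.2]
3. g(g(c, g(0, s(s(0)))), g(g(0, s(s(0))), 0))  →  g(g(c, 0), g(g(0, s(s(0))), 0))   [R3 at 1.2]
4. g(g(c, 0), g(g(0, s(s(0))), 0))  →  g(c, g(g(0, s(s(0))), 0))   [R4 at 1]
5. g(c, g(g(0, s(s(0))), 0))  →  g(c, g(0, s(s(0))))   [R4 at 2]
6. g(c, g(0, s(s(0))))  →  g(c, 0)   [R3 at 2]
7. g(c, 0)  →  c   [R4 at ε]

c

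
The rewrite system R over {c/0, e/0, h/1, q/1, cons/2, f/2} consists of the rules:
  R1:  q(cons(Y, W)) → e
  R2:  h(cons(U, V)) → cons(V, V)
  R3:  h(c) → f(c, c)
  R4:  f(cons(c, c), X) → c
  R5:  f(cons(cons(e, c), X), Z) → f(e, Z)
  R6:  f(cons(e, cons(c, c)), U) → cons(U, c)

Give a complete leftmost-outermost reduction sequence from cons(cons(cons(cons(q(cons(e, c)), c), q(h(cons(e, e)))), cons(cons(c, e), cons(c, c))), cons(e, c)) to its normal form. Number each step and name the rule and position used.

cons(cons(cons(cons(e, c), e), cons(cons(c, e), cons(c, c))), cons(e, c))

1. cons(cons(cons(cons(q(cons(e, c)), c), q(h(cons(e, e)))), cons(cons(c, e), cons(c, c))), cons(e, c))  →  cons(cons(cons(cons(e, c), q(h(cons(e, e)))), cons(cons(c, e), cons(c, c))), cons(e, c))   [R1 at 1.1.1.1]
2. cons(cons(cons(cons(e, c), q(h(cons(e, e)))), cons(cons(c, e), cons(c, c))), cons(e, c))  →  cons(cons(cons(cons(e, c), q(cons(e, e))), cons(cons(c, e), cons(c, c))), cons(e, c))   [R2 at 1.1.2.1]
3. cons(cons(cons(cons(e, c), q(cons(e, e))), cons(cons(c, e), cons(c, c))), cons(e, c))  →  cons(cons(cons(cons(e, c), e), cons(cons(c, e), cons(c, c))), cons(e, c))   [R1 at 1.1.2]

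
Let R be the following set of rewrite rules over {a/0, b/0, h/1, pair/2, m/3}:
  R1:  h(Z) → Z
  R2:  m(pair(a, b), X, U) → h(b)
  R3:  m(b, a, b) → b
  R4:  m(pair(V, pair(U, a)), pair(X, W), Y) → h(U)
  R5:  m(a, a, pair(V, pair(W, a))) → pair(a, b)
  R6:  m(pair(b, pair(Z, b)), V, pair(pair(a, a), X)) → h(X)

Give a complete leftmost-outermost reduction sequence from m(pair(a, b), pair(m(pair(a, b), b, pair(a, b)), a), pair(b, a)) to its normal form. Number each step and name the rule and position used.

1. m(pair(a, b), pair(m(pair(a, b), b, pair(a, b)), a), pair(b, a))  →  h(b)   [R2 at ε]
2. h(b)  →  b   [R1 at ε]

b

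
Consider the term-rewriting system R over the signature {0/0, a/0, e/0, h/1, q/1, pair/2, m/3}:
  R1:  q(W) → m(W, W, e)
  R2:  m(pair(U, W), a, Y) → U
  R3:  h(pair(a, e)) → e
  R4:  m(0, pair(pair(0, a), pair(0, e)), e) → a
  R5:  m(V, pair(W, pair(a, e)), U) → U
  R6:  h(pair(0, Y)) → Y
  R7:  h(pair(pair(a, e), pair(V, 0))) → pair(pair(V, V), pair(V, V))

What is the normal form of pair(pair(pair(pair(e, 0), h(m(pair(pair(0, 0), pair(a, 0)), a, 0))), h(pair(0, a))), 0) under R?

pair(pair(pair(pair(e, 0), 0), a), 0)

1. pair(pair(pair(pair(e, 0), h(m(pair(pair(0, 0), pair(a, 0)), a, 0))), h(pair(0, a))), 0)  →  pair(pair(pair(pair(e, 0), h(pair(0, 0))), h(pair(0, a))), 0)   [R2 at 1.1.2.1]
2. pair(pair(pair(pair(e, 0), h(pair(0, 0))), h(pair(0, a))), 0)  →  pair(pair(pair(pair(e, 0), 0), h(pair(0, a))), 0)   [R6 at 1.1.2]
3. pair(pair(pair(pair(e, 0), 0), h(pair(0, a))), 0)  →  pair(pair(pair(pair(e, 0), 0), a), 0)   [R6 at 1.2]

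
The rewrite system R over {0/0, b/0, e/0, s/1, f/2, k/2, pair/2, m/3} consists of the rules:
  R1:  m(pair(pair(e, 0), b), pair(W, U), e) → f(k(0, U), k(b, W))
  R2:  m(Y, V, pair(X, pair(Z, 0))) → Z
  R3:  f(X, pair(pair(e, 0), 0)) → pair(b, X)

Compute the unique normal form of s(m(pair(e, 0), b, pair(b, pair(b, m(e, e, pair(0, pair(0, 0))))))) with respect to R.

1. s(m(pair(e, 0), b, pair(b, pair(b, m(e, e, pair(0, pair(0, 0)))))))  →  s(m(pair(e, 0), b, pair(b, pair(b, 0))))   [R2 at 1.3.2.2]
2. s(m(pair(e, 0), b, pair(b, pair(b, 0))))  →  s(b)   [R2 at 1]

s(b)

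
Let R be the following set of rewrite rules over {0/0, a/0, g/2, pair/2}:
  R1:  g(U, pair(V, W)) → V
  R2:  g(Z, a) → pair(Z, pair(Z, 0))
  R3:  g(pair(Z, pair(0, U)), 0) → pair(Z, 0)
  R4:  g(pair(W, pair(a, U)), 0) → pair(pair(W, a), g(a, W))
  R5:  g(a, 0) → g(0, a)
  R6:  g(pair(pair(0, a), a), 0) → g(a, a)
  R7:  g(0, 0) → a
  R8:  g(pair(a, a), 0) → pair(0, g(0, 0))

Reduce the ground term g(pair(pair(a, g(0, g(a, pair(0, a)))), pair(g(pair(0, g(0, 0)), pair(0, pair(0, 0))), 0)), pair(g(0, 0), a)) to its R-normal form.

1. g(pair(pair(a, g(0, g(a, pair(0, a)))), pair(g(pair(0, g(0, 0)), pair(0, pair(0, 0))), 0)), pair(g(0, 0), a))  →  g(0, 0)   [R1 at ε]
2. g(0, 0)  →  a   [R7 at ε]

a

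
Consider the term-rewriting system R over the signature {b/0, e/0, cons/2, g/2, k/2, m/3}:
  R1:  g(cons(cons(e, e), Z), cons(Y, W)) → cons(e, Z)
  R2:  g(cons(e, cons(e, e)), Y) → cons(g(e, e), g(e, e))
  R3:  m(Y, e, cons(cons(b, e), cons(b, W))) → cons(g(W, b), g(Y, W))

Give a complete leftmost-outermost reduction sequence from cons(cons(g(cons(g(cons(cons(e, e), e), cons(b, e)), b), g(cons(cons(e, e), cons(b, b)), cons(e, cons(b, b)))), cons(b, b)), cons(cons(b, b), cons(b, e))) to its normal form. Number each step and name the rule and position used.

cons(cons(cons(e, b), cons(b, b)), cons(cons(b, b), cons(b, e)))

1. cons(cons(g(cons(g(cons(cons(e, e), e), cons(b, e)), b), g(cons(cons(e, e), cons(b, b)), cons(e, cons(b, b)))), cons(b, b)), cons(cons(b, b), cons(b, e)))  →  cons(cons(g(cons(cons(e, e), b), g(cons(cons(e, e), cons(b, b)), cons(e, cons(b, b)))), cons(b, b)), cons(cons(b, b), cons(b, e)))   [R1 at 1.1.1.1]
2. cons(cons(g(cons(cons(e, e), b), g(cons(cons(e, e), cons(b, b)), cons(e, cons(b, b)))), cons(b, b)), cons(cons(b, b), cons(b, e)))  →  cons(cons(g(cons(cons(e, e), b), cons(e, cons(b, b))), cons(b, b)), cons(cons(b, b), cons(b, e)))   [R1 at 1.1.2]
3. cons(cons(g(cons(cons(e, e), b), cons(e, cons(b, b))), cons(b, b)), cons(cons(b, b), cons(b, e)))  →  cons(cons(cons(e, b), cons(b, b)), cons(cons(b, b), cons(b, e)))   [R1 at 1.1]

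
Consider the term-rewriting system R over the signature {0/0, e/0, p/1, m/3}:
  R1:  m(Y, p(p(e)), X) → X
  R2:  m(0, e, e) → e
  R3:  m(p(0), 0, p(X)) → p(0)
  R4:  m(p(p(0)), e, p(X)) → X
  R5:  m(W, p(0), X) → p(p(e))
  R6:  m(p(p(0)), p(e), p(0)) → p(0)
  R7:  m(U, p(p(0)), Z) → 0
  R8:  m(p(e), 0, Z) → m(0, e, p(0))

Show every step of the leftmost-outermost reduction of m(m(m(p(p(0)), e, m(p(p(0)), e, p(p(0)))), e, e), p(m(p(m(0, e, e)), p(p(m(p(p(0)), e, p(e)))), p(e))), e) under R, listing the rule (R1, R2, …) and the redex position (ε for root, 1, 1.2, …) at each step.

e

1. m(m(m(p(p(0)), e, m(p(p(0)), e, p(p(0)))), e, e), p(m(p(m(0, e, e)), p(p(m(p(p(0)), e, p(e)))), p(e))), e)  →  m(m(m(p(p(0)), e, p(0)), e, e), p(m(p(m(0, e, e)), p(p(m(p(p(0)), e, p(e)))), p(e))), e)   [R4 at 1.1.3]
2. m(m(m(p(p(0)), e, p(0)), e, e), p(m(p(m(0, e, e)), p(p(m(p(p(0)), e, p(e)))), p(e))), e)  →  m(m(0, e, e), p(m(p(m(0, e, e)), p(p(m(p(p(0)), e, p(e)))), p(e))), e)   [R4 at 1.1]
3. m(m(0, e, e), p(m(p(m(0, e, e)), p(p(m(p(p(0)), e, p(e)))), p(e))), e)  →  m(e, p(m(p(m(0, e, e)), p(p(m(p(p(0)), e, p(e)))), p(e))), e)   [R2 at 1]
4. m(e, p(m(p(m(0, e, e)), p(p(m(p(p(0)), e, p(e)))), p(e))), e)  →  m(e, p(m(p(e), p(p(m(p(p(0)), e, p(e)))), p(e))), e)   [R2 at 2.1.1.1]
5. m(e, p(m(p(e), p(p(m(p(p(0)), e, p(e)))), p(e))), e)  →  m(e, p(m(p(e), p(p(e)), p(e))), e)   [R4 at 2.1.2.1.1]
6. m(e, p(m(p(e), p(p(e)), p(e))), e)  →  m(e, p(p(e)), e)   [R1 at 2.1]
7. m(e, p(p(e)), e)  →  e   [R1 at ε]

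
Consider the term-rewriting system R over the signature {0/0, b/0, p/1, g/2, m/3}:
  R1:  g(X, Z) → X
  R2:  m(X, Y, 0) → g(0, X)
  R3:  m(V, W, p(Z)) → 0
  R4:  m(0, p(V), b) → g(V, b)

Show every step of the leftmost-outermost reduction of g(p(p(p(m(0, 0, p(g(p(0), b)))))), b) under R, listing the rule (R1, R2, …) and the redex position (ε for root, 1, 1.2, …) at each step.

1. g(p(p(p(m(0, 0, p(g(p(0), b)))))), b)  →  p(p(p(m(0, 0, p(g(p(0), b))))))   [R1 at ε]
2. p(p(p(m(0, 0, p(g(p(0), b))))))  →  p(p(p(0)))   [R3 at 1.1.1]

p(p(p(0)))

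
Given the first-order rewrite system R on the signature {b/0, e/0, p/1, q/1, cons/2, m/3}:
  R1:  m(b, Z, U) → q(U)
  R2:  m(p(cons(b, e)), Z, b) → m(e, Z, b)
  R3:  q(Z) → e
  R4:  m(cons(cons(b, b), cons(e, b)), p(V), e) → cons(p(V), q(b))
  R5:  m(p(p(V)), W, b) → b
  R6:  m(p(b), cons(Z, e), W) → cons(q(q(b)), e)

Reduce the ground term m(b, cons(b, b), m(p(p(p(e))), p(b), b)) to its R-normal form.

1. m(b, cons(b, b), m(p(p(p(e))), p(b), b))  →  q(m(p(p(p(e))), p(b), b))   [R1 at ε]
2. q(m(p(p(p(e))), p(b), b))  →  e   [R3 at ε]

e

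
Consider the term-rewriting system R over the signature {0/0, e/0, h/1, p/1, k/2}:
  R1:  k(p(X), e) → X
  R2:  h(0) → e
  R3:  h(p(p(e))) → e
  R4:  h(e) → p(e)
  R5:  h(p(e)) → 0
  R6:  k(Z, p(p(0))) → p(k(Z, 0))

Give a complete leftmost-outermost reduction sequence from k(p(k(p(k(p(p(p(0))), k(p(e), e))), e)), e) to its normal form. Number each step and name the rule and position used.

1. k(p(k(p(k(p(p(p(0))), k(p(e), e))), e)), e)  →  k(p(k(p(p(p(0))), k(p(e), e))), e)   [R1 at ε]
2. k(p(k(p(p(p(0))), k(p(e), e))), e)  →  k(p(p(p(0))), k(p(e), e))   [R1 at ε]
3. k(p(p(p(0))), k(p(e), e))  →  k(p(p(p(0))), e)   [R1 at 2]
4. k(p(p(p(0))), e)  →  p(p(0))   [R1 at ε]

p(p(0))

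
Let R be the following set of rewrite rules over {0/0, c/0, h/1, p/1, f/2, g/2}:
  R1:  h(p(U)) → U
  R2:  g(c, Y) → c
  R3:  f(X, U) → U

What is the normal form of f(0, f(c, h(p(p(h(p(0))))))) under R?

p(0)

1. f(0, f(c, h(p(p(h(p(0)))))))  →  f(c, h(p(p(h(p(0))))))   [R3 at ε]
2. f(c, h(p(p(h(p(0))))))  →  h(p(p(h(p(0)))))   [R3 at ε]
3. h(p(p(h(p(0)))))  →  p(h(p(0)))   [R1 at ε]
4. p(h(p(0)))  →  p(0)   [R1 at 1]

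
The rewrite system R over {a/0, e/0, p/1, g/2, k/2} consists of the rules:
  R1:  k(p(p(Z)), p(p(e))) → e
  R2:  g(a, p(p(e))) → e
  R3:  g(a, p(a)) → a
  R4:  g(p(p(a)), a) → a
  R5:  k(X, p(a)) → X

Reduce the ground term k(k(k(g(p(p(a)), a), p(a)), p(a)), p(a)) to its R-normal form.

1. k(k(k(g(p(p(a)), a), p(a)), p(a)), p(a))  →  k(k(g(p(p(a)), a), p(a)), p(a))   [R5 at ε]
2. k(k(g(p(p(a)), a), p(a)), p(a))  →  k(g(p(p(a)), a), p(a))   [R5 at ε]
3. k(g(p(p(a)), a), p(a))  →  g(p(p(a)), a)   [R5 at ε]
4. g(p(p(a)), a)  →  a   [R4 at ε]

a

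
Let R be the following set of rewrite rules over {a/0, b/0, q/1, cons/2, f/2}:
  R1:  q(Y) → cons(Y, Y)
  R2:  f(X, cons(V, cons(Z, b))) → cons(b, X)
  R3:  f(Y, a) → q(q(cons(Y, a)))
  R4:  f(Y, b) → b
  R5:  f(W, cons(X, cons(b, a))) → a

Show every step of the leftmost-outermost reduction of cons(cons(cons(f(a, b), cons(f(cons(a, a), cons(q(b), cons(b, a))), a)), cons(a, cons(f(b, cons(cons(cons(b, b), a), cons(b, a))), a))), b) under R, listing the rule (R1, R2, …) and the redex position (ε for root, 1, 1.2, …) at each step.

1. cons(cons(cons(f(a, b), cons(f(cons(a, a), cons(q(b), cons(b, a))), a)), cons(a, cons(f(b, cons(cons(cons(b, b), a), cons(b, a))), a))), b)  →  cons(cons(cons(b, cons(f(cons(a, a), cons(q(b), cons(b, a))), a)), cons(a, cons(f(b, cons(cons(cons(b, b), a), cons(b, a))), a))), b)   [R4 at 1.1.1]
2. cons(cons(cons(b, cons(f(cons(a, a), cons(q(b), cons(b, a))), a)), cons(a, cons(f(b, cons(cons(cons(b, b), a), cons(b, a))), a))), b)  →  cons(cons(cons(b, cons(a, a)), cons(a, cons(f(b, cons(cons(cons(b, b), a), cons(b, a))), a))), b)   [R5 at 1.1.2.1]
3. cons(cons(cons(b, cons(a, a)), cons(a, cons(f(b, cons(cons(cons(b, b), a), cons(b, a))), a))), b)  →  cons(cons(cons(b, cons(a, a)), cons(a, cons(a, a))), b)   [R5 at 1.2.2.1]

cons(cons(cons(b, cons(a, a)), cons(a, cons(a, a))), b)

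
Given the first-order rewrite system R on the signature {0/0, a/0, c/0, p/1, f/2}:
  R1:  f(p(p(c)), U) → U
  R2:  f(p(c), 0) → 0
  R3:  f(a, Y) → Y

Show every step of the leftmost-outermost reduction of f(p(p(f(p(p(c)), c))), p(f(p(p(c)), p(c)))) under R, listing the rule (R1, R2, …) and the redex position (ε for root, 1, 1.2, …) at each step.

1. f(p(p(f(p(p(c)), c))), p(f(p(p(c)), p(c))))  →  f(p(p(c)), p(f(p(p(c)), p(c))))   [R1 at 1.1.1]
2. f(p(p(c)), p(f(p(p(c)), p(c))))  →  p(f(p(p(c)), p(c)))   [R1 at ε]
3. p(f(p(p(c)), p(c)))  →  p(p(c))   [R1 at 1]

p(p(c))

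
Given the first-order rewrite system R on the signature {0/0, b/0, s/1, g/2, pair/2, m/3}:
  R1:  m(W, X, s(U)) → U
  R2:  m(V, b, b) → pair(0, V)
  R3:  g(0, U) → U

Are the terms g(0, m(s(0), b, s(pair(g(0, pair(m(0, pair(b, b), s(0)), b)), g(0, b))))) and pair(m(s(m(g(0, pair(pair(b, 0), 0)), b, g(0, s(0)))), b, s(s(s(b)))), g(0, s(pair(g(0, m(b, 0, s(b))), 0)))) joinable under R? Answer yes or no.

Reduce t₁ = g(0, m(s(0), b, s(pair(g(0, pair(m(0, pair(b, b), s(0)), b)), g(0, b))))):
1. g(0, m(s(0), b, s(pair(g(0, pair(m(0, pair(b, b), s(0)), b)), g(0, b)))))  →  m(s(0), b, s(pair(g(0, pair(m(0, pair(b, b), s(0)), b)), g(0, b))))   [R3 at ε]
2. m(s(0), b, s(pair(g(0, pair(m(0, pair(b, b), s(0)), b)), g(0, b))))  →  pair(g(0, pair(m(0, pair(b, b), s(0)), b)), g(0, b))   [R1 at ε]
3. pair(g(0, pair(m(0, pair(b, b), s(0)), b)), g(0, b))  →  pair(pair(m(0, pair(b, b), s(0)), b), g(0, b))   [R3 at 1]
4. pair(pair(m(0, pair(b, b), s(0)), b), g(0, b))  →  pair(pair(0, b), g(0, b))   [R1 at 1.1]
5. pair(pair(0, b), g(0, b))  →  pair(pair(0, b), b)   [R3 at 2]

Reduce t₂ = pair(m(s(m(g(0, pair(pair(b, 0), 0)), b, g(0, s(0)))), b, s(s(s(b)))), g(0, s(pair(g(0, m(b, 0, s(b))), 0)))):
1. pair(m(s(m(g(0, pair(pair(b, 0), 0)), b, g(0, s(0)))), b, s(s(s(b)))), g(0, s(pair(g(0, m(b, 0, s(b))), 0))))  →  pair(s(s(b)), g(0, s(pair(g(0, m(b, 0, s(b))), 0))))   [R1 at 1]
2. pair(s(s(b)), g(0, s(pair(g(0, m(b, 0, s(b))), 0))))  →  pair(s(s(b)), s(pair(g(0, m(b, 0, s(b))), 0)))   [R3 at 2]
3. pair(s(s(b)), s(pair(g(0, m(b, 0, s(b))), 0)))  →  pair(s(s(b)), s(pair(m(b, 0, s(b)), 0)))   [R3 at 2.1.1]
4. pair(s(s(b)), s(pair(m(b, 0, s(b)), 0)))  →  pair(s(s(b)), s(pair(b, 0)))   [R1 at 2.1.1]

no — NF(t₁) = pair(pair(0, b), b), NF(t₂) = pair(s(s(b)), s(pair(b, 0)))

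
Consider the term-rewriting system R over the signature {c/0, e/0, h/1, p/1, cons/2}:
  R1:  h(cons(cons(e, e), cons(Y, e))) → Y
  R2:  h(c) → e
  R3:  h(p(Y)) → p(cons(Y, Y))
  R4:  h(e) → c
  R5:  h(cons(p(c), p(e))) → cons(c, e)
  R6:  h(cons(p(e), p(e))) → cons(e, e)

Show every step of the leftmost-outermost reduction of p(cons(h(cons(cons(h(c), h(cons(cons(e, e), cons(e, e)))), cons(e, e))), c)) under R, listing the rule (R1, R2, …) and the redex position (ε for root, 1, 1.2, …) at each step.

p(cons(e, c))

1. p(cons(h(cons(cons(h(c), h(cons(cons(e, e), cons(e, e)))), cons(e, e))), c))  →  p(cons(h(cons(cons(e, h(cons(cons(e, e), cons(e, e)))), cons(e, e))), c))   [R2 at 1.1.1.1.1]
2. p(cons(h(cons(cons(e, h(cons(cons(e, e), cons(e, e)))), cons(e, e))), c))  →  p(cons(h(cons(cons(e, e), cons(e, e))), c))   [R1 at 1.1.1.1.2]
3. p(cons(h(cons(cons(e, e), cons(e, e))), c))  →  p(cons(e, c))   [R1 at 1.1]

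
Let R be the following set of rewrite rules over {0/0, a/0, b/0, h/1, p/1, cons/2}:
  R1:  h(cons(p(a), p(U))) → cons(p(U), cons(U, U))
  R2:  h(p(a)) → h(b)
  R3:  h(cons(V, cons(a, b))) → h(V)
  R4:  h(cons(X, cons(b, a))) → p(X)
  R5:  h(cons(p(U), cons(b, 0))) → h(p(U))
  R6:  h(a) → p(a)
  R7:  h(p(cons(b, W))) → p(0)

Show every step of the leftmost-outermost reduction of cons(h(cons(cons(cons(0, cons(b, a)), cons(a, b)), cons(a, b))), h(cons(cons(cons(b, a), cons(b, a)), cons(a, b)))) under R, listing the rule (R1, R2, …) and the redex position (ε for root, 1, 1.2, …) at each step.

cons(p(0), p(cons(b, a)))

1. cons(h(cons(cons(cons(0, cons(b, a)), cons(a, b)), cons(a, b))), h(cons(cons(cons(b, a), cons(b, a)), cons(a, b))))  →  cons(h(cons(cons(0, cons(b, a)), cons(a, b))), h(cons(cons(cons(b, a), cons(b, a)), cons(a, b))))   [R3 at 1]
2. cons(h(cons(cons(0, cons(b, a)), cons(a, b))), h(cons(cons(cons(b, a), cons(b, a)), cons(a, b))))  →  cons(h(cons(0, cons(b, a))), h(cons(cons(cons(b, a), cons(b, a)), cons(a, b))))   [R3 at 1]
3. cons(h(cons(0, cons(b, a))), h(cons(cons(cons(b, a), cons(b, a)), cons(a, b))))  →  cons(p(0), h(cons(cons(cons(b, a), cons(b, a)), cons(a, b))))   [R4 at 1]
4. cons(p(0), h(cons(cons(cons(b, a), cons(b, a)), cons(a, b))))  →  cons(p(0), h(cons(cons(b, a), cons(b, a))))   [R3 at 2]
5. cons(p(0), h(cons(cons(b, a), cons(b, a))))  →  cons(p(0), p(cons(b, a)))   [R4 at 2]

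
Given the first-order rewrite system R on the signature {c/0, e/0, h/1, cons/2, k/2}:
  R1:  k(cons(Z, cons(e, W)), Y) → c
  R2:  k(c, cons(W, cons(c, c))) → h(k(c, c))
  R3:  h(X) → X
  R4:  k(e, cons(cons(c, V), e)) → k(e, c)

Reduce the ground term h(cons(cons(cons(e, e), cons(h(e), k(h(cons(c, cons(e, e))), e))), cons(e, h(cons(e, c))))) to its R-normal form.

cons(cons(cons(e, e), cons(e, c)), cons(e, cons(e, c)))

1. h(cons(cons(cons(e, e), cons(h(e), k(h(cons(c, cons(e, e))), e))), cons(e, h(cons(e, c)))))  →  cons(cons(cons(e, e), cons(h(e), k(h(cons(c, cons(e, e))), e))), cons(e, h(cons(e, c))))   [R3 at ε]
2. cons(cons(cons(e, e), cons(h(e), k(h(cons(c, cons(e, e))), e))), cons(e, h(cons(e, c))))  →  cons(cons(cons(e, e), cons(e, k(h(cons(c, cons(e, e))), e))), cons(e, h(cons(e, c))))   [R3 at 1.2.1]
3. cons(cons(cons(e, e), cons(e, k(h(cons(c, cons(e, e))), e))), cons(e, h(cons(e, c))))  →  cons(cons(cons(e, e), cons(e, k(cons(c, cons(e, e)), e))), cons(e, h(cons(e, c))))   [R3 at 1.2.2.1]
4. cons(cons(cons(e, e), cons(e, k(cons(c, cons(e, e)), e))), cons(e, h(cons(e, c))))  →  cons(cons(cons(e, e), cons(e, c)), cons(e, h(cons(e, c))))   [R1 at 1.2.2]
5. cons(cons(cons(e, e), cons(e, c)), cons(e, h(cons(e, c))))  →  cons(cons(cons(e, e), cons(e, c)), cons(e, cons(e, c)))   [R3 at 2.2]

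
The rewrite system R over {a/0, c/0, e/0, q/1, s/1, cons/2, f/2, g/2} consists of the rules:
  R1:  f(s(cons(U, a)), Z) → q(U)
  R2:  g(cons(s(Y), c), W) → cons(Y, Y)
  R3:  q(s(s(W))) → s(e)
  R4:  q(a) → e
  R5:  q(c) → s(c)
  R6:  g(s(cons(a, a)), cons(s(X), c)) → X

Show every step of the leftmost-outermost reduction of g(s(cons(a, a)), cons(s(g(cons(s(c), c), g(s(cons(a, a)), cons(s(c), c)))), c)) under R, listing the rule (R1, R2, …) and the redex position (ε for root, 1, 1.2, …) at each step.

cons(c, c)

1. g(s(cons(a, a)), cons(s(g(cons(s(c), c), g(s(cons(a, a)), cons(s(c), c)))), c))  →  g(cons(s(c), c), g(s(cons(a, a)), cons(s(c), c)))   [R6 at ε]
2. g(cons(s(c), c), g(s(cons(a, a)), cons(s(c), c)))  →  cons(c, c)   [R2 at ε]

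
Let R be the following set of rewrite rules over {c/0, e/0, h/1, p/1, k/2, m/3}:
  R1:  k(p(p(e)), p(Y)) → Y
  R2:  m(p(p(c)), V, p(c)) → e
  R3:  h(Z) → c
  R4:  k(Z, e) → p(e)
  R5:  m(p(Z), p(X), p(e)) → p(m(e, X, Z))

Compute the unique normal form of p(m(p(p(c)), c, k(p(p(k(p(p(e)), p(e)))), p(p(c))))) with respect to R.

p(e)

1. p(m(p(p(c)), c, k(p(p(k(p(p(e)), p(e)))), p(p(c)))))  →  p(m(p(p(c)), c, k(p(p(e)), p(p(c)))))   [R1 at 1.3.1.1.1]
2. p(m(p(p(c)), c, k(p(p(e)), p(p(c)))))  →  p(m(p(p(c)), c, p(c)))   [R1 at 1.3]
3. p(m(p(p(c)), c, p(c)))  →  p(e)   [R2 at 1]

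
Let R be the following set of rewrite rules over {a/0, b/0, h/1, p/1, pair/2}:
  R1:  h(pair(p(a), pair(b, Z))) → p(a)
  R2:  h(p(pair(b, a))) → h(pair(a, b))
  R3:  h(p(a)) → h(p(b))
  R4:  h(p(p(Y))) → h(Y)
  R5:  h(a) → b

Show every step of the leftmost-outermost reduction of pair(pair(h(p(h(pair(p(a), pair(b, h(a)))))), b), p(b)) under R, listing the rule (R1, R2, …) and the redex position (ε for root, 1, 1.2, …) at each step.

pair(pair(b, b), p(b))

1. pair(pair(h(p(h(pair(p(a), pair(b, h(a)))))), b), p(b))  →  pair(pair(h(p(p(a))), b), p(b))   [R1 at 1.1.1.1]
2. pair(pair(h(p(p(a))), b), p(b))  →  pair(pair(h(a), b), p(b))   [R4 at 1.1]
3. pair(pair(h(a), b), p(b))  →  pair(pair(b, b), p(b))   [R5 at 1.1]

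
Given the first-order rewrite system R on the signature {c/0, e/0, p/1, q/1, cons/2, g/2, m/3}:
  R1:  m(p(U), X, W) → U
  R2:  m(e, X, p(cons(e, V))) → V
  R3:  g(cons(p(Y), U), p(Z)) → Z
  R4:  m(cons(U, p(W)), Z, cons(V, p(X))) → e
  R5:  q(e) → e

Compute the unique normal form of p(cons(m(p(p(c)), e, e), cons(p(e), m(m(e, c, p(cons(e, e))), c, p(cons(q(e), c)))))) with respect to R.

p(cons(p(c), cons(p(e), c)))

1. p(cons(m(p(p(c)), e, e), cons(p(e), m(m(e, c, p(cons(e, e))), c, p(cons(q(e), c))))))  →  p(cons(p(c), cons(p(e), m(m(e, c, p(cons(e, e))), c, p(cons(q(e), c))))))   [R1 at 1.1]
2. p(cons(p(c), cons(p(e), m(m(e, c, p(cons(e, e))), c, p(cons(q(e), c))))))  →  p(cons(p(c), cons(p(e), m(e, c, p(cons(q(e), c))))))   [R2 at 1.2.2.1]
3. p(cons(p(c), cons(p(e), m(e, c, p(cons(q(e), c))))))  →  p(cons(p(c), cons(p(e), m(e, c, p(cons(e, c))))))   [R5 at 1.2.2.3.1.1]
4. p(cons(p(c), cons(p(e), m(e, c, p(cons(e, c))))))  →  p(cons(p(c), cons(p(e), c)))   [R2 at 1.2.2]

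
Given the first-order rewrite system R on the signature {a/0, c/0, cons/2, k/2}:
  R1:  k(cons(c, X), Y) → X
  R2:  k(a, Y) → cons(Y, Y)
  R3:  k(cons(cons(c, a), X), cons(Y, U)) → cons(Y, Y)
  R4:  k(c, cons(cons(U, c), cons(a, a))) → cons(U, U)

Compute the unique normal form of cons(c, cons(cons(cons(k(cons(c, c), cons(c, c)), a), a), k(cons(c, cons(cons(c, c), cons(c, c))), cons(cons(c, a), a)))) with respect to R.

cons(c, cons(cons(cons(c, a), a), cons(cons(c, c), cons(c, c))))

1. cons(c, cons(cons(cons(k(cons(c, c), cons(c, c)), a), a), k(cons(c, cons(cons(c, c), cons(c, c))), cons(cons(c, a), a))))  →  cons(c, cons(cons(cons(c, a), a), k(cons(c, cons(cons(c, c), cons(c, c))), cons(cons(c, a), a))))   [R1 at 2.1.1.1]
2. cons(c, cons(cons(cons(c, a), a), k(cons(c, cons(cons(c, c), cons(c, c))), cons(cons(c, a), a))))  →  cons(c, cons(cons(cons(c, a), a), cons(cons(c, c), cons(c, c))))   [R1 at 2.2]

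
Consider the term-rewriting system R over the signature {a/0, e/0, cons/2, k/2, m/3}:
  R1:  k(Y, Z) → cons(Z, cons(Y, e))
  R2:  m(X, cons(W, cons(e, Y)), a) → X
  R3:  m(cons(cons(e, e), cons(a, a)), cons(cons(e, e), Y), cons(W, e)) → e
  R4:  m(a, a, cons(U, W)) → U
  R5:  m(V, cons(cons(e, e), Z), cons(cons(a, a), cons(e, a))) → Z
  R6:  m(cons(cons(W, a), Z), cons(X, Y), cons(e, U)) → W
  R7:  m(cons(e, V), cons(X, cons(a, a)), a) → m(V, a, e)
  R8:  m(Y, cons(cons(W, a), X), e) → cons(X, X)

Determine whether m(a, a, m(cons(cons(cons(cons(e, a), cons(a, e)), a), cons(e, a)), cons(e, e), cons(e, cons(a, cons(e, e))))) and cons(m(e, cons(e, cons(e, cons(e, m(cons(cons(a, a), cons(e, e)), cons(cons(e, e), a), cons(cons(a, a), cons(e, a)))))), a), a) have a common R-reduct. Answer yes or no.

yes — NF(t₁) = cons(e, a), NF(t₂) = cons(e, a)

Reduce t₁ = m(a, a, m(cons(cons(cons(cons(e, a), cons(a, e)), a), cons(e, a)), cons(e, e), cons(e, cons(a, cons(e, e))))):
1. m(a, a, m(cons(cons(cons(cons(e, a), cons(a, e)), a), cons(e, a)), cons(e, e), cons(e, cons(a, cons(e, e)))))  →  m(a, a, cons(cons(e, a), cons(a, e)))   [R6 at 3]
2. m(a, a, cons(cons(e, a), cons(a, e)))  →  cons(e, a)   [R4 at ε]

Reduce t₂ = cons(m(e, cons(e, cons(e, cons(e, m(cons(cons(a, a), cons(e, e)), cons(cons(e, e), a), cons(cons(a, a), cons(e, a)))))), a), a):
1. cons(m(e, cons(e, cons(e, cons(e, m(cons(cons(a, a), cons(e, e)), cons(cons(e, e), a), cons(cons(a, a), cons(e, a)))))), a), a)  →  cons(e, a)   [R2 at 1]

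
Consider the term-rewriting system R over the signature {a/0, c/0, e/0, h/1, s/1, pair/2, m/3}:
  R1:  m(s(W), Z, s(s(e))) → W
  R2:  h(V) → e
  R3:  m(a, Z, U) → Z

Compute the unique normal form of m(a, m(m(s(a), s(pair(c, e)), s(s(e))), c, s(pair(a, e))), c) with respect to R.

c

1. m(a, m(m(s(a), s(pair(c, e)), s(s(e))), c, s(pair(a, e))), c)  →  m(m(s(a), s(pair(c, e)), s(s(e))), c, s(pair(a, e)))   [R3 at ε]
2. m(m(s(a), s(pair(c, e)), s(s(e))), c, s(pair(a, e)))  →  m(a, c, s(pair(a, e)))   [R1 at 1]
3. m(a, c, s(pair(a, e)))  →  c   [R3 at ε]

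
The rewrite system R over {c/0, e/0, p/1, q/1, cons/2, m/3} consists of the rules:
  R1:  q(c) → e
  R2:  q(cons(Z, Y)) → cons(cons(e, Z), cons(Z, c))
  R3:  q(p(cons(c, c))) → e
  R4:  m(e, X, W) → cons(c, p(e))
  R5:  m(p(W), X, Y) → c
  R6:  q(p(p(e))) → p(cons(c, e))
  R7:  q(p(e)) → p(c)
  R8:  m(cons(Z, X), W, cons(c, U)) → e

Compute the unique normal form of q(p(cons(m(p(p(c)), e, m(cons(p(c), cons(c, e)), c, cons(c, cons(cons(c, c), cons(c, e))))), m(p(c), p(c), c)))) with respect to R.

e

1. q(p(cons(m(p(p(c)), e, m(cons(p(c), cons(c, e)), c, cons(c, cons(cons(c, c), cons(c, e))))), m(p(c), p(c), c))))  →  q(p(cons(c, m(p(c), p(c), c))))   [R5 at 1.1.1]
2. q(p(cons(c, m(p(c), p(c), c))))  →  q(p(cons(c, c)))   [R5 at 1.1.2]
3. q(p(cons(c, c)))  →  e   [R3 at ε]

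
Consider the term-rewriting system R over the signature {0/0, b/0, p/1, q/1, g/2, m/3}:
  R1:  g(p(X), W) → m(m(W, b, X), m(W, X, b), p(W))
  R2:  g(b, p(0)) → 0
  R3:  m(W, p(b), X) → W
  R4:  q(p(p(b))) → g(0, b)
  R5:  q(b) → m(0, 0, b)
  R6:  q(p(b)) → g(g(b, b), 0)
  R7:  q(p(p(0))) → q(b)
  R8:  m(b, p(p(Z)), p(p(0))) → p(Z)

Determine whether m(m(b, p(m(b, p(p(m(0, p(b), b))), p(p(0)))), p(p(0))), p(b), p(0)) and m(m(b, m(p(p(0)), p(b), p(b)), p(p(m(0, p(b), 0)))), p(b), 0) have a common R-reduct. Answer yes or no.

Reduce t₁ = m(m(b, p(m(b, p(p(m(0, p(b), b))), p(p(0)))), p(p(0))), p(b), p(0)):
1. m(m(b, p(m(b, p(p(m(0, p(b), b))), p(p(0)))), p(p(0))), p(b), p(0))  →  m(b, p(m(b, p(p(m(0, p(b), b))), p(p(0)))), p(p(0)))   [R3 at ε]
2. m(b, p(m(b, p(p(m(0, p(b), b))), p(p(0)))), p(p(0)))  →  m(b, p(p(m(0, p(b), b))), p(p(0)))   [R8 at 2.1]
3. m(b, p(p(m(0, p(b), b))), p(p(0)))  →  p(m(0, p(b), b))   [R8 at ε]
4. p(m(0, p(b), b))  →  p(0)   [R3 at 1]

Reduce t₂ = m(m(b, m(p(p(0)), p(b), p(b)), p(p(m(0, p(b), 0)))), p(b), 0):
1. m(m(b, m(p(p(0)), p(b), p(b)), p(p(m(0, p(b), 0)))), p(b), 0)  →  m(b, m(p(p(0)), p(b), p(b)), p(p(m(0, p(b), 0))))   [R3 at ε]
2. m(b, m(p(p(0)), p(b), p(b)), p(p(m(0, p(b), 0))))  →  m(b, p(p(0)), p(p(m(0, p(b), 0))))   [R3 at 2]
3. m(b, p(p(0)), p(p(m(0, p(b), 0))))  →  m(b, p(p(0)), p(p(0)))   [R3 at 3.1.1]
4. m(b, p(p(0)), p(p(0)))  →  p(0)   [R8 at ε]

yes — NF(t₁) = p(0), NF(t₂) = p(0)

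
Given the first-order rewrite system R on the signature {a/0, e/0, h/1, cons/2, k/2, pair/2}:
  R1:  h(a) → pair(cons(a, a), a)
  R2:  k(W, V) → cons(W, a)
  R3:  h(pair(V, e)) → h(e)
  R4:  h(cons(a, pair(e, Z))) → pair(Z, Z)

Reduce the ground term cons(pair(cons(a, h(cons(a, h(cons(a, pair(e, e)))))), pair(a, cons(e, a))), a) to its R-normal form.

cons(pair(cons(a, pair(e, e)), pair(a, cons(e, a))), a)

1. cons(pair(cons(a, h(cons(a, h(cons(a, pair(e, e)))))), pair(a, cons(e, a))), a)  →  cons(pair(cons(a, h(cons(a, pair(e, e)))), pair(a, cons(e, a))), a)   [R4 at 1.1.2.1.2]
2. cons(pair(cons(a, h(cons(a, pair(e, e)))), pair(a, cons(e, a))), a)  →  cons(pair(cons(a, pair(e, e)), pair(a, cons(e, a))), a)   [R4 at 1.1.2]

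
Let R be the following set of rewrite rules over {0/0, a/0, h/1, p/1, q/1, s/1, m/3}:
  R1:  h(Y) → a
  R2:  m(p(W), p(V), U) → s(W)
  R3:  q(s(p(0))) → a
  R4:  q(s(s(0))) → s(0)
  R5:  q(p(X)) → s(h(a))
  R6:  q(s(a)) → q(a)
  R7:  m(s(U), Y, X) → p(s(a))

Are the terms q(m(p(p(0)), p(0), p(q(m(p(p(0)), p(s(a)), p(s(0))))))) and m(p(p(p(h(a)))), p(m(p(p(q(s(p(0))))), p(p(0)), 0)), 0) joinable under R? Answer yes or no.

Reduce t₁ = q(m(p(p(0)), p(0), p(q(m(p(p(0)), p(s(a)), p(s(0))))))):
1. q(m(p(p(0)), p(0), p(q(m(p(p(0)), p(s(a)), p(s(0)))))))  →  q(s(p(0)))   [R2 at 1]
2. q(s(p(0)))  →  a   [R3 at ε]

Reduce t₂ = m(p(p(p(h(a)))), p(m(p(p(q(s(p(0))))), p(p(0)), 0)), 0):
1. m(p(p(p(h(a)))), p(m(p(p(q(s(p(0))))), p(p(0)), 0)), 0)  →  s(p(p(h(a))))   [R2 at ε]
2. s(p(p(h(a))))  →  s(p(p(a)))   [R1 at 1.1.1]

no — NF(t₁) = a, NF(t₂) = s(p(p(a)))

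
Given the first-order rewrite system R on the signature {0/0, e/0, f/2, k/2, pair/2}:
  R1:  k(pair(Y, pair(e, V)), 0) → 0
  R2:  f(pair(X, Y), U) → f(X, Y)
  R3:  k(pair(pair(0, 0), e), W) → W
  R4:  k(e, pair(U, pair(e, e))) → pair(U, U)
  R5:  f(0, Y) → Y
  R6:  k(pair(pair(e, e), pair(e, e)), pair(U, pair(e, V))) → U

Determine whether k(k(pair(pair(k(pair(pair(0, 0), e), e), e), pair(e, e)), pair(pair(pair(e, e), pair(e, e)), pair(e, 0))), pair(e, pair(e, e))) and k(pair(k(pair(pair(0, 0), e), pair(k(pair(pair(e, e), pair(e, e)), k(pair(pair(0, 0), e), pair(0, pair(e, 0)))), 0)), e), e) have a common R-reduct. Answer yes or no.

Reduce t₁ = k(k(pair(pair(k(pair(pair(0, 0), e), e), e), pair(e, e)), pair(pair(pair(e, e), pair(e, e)), pair(e, 0))), pair(e, pair(e, e))):
1. k(k(pair(pair(k(pair(pair(0, 0), e), e), e), pair(e, e)), pair(pair(pair(e, e), pair(e, e)), pair(e, 0))), pair(e, pair(e, e)))  →  k(k(pair(pair(e, e), pair(e, e)), pair(pair(pair(e, e), pair(e, e)), pair(e, 0))), pair(e, pair(e, e)))   [R3 at 1.1.1.1]
2. k(k(pair(pair(e, e), pair(e, e)), pair(pair(pair(e, e), pair(e, e)), pair(e, 0))), pair(e, pair(e, e)))  →  k(pair(pair(e, e), pair(e, e)), pair(e, pair(e, e)))   [R6 at 1]
3. k(pair(pair(e, e), pair(e, e)), pair(e, pair(e, e)))  →  e   [R6 at ε]

Reduce t₂ = k(pair(k(pair(pair(0, 0), e), pair(k(pair(pair(e, e), pair(e, e)), k(pair(pair(0, 0), e), pair(0, pair(e, 0)))), 0)), e), e):
1. k(pair(k(pair(pair(0, 0), e), pair(k(pair(pair(e, e), pair(e, e)), k(pair(pair(0, 0), e), pair(0, pair(e, 0)))), 0)), e), e)  →  k(pair(pair(k(pair(pair(e, e), pair(e, e)), k(pair(pair(0, 0), e), pair(0, pair(e, 0)))), 0), e), e)   [R3 at 1.1]
2. k(pair(pair(k(pair(pair(e, e), pair(e, e)), k(pair(pair(0, 0), e), pair(0, pair(e, 0)))), 0), e), e)  →  k(pair(pair(k(pair(pair(e, e), pair(e, e)), pair(0, pair(e, 0))), 0), e), e)   [R3 at 1.1.1.2]
3. k(pair(pair(k(pair(pair(e, e), pair(e, e)), pair(0, pair(e, 0))), 0), e), e)  →  k(pair(pair(0, 0), e), e)   [R6 at 1.1.1]
4. k(pair(pair(0, 0), e), e)  →  e   [R3 at ε]

yes — NF(t₁) = e, NF(t₂) = e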